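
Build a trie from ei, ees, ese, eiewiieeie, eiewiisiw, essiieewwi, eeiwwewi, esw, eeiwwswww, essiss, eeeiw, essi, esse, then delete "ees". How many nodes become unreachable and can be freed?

1

Walk "ees" from the leaf back toward the root, removing each node that no remaining word uses.
The suffix "s" (1 node) is used only by "ees"; the node for "ee" still has the child "i", so pruning stops there.
Nodes removed: 1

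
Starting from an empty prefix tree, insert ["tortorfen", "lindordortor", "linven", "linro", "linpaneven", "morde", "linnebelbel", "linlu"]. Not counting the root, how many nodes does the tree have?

48

Insert word by word; a character creates a node only if that edge doesn't already exist:
  "tortorfen" → 9 new (t, o, r, t, o, r, f, e, n)
  "lindordortor" → 12 new (l, i, n, d, o, r, d, o, r, t, o, r)
  "linven" → prefix "lin" already present; 3 new (v, e, n)
  "linro" → prefix "lin" already present; 2 new (r, o)
  "linpaneven" → prefix "lin" already present; 7 new (p, a, n, e, v, e, n)
  "morde" → 5 new (m, o, r, d, e)
  "linnebelbel" → prefix "lin" already present; 8 new (n, e, b, e, l, b, e, l)
  "linlu" → prefix "lin" already present; 2 new (l, u)
Total nodes = 9 + 12 + 3 + 2 + 7 + 5 + 8 + 2 = 48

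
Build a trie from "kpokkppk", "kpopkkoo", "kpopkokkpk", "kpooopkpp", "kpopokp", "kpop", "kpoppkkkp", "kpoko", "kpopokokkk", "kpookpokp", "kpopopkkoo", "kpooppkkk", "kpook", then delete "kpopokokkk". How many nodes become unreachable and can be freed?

4

Walk "kpopokokkk" from the leaf back toward the root, removing each node that no remaining word uses.
The suffix "okkk" (4 nodes) is used only by "kpopokokkk"; the node for "kpopok" still has the child "p", so pruning stops there.
Nodes removed: 4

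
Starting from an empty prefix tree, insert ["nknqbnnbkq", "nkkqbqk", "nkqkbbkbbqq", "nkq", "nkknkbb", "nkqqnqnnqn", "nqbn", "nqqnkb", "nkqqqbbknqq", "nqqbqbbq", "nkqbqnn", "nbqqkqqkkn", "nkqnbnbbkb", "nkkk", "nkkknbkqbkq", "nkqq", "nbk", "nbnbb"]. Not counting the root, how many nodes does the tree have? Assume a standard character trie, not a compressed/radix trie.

Count nodes per top-level branch (shared prefixes stored once):
  'n'-branch (nbk, nbnbb, nbqqkqqkkn, nkkk, nkkknbkqbkq, nkknkbb, nkkqbqk, nknqbnnbkq, nkq, nkqbqnn, nkqkbbkbbqq, nkqnbnbbkb, nkqq, nkqqnqnnqn, nkqqqbbknqq, nqbn, nqqbqbbq, nqqnkb): 86 nodes
Sum: 86

86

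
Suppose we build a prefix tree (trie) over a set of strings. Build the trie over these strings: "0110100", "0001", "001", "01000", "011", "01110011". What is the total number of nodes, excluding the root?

19

For each word, the new-node count is its length minus the longest prefix already in the trie:
  "0110100" → 7 new (0, 1, 1, 0, 1, 0, 0)
  "0001" → prefix "0" already present; 3 new (0, 0, 1)
  "001" → prefix "00" already present; 1 new (1)
  "01000" → prefix "01" already present; 3 new (0, 0, 0)
  "011" → prefix "011" already present; 0 new (none)
  "01110011" → prefix "011" already present; 5 new (1, 0, 0, 1, 1)
Total nodes = 7 + 3 + 1 + 3 + 0 + 5 = 19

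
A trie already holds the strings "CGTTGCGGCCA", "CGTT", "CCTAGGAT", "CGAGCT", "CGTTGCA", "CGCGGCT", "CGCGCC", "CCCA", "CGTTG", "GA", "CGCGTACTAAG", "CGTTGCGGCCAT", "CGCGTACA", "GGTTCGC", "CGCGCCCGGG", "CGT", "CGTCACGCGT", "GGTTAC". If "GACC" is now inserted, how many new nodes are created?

"GA" is already a path in the trie; the remaining "CC" must be added.
Each of the 2 remaining characters creates one node.

2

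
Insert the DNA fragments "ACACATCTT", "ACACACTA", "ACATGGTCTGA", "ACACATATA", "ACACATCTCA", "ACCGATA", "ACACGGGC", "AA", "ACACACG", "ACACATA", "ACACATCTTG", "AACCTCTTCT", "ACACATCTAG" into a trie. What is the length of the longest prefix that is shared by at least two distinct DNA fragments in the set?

9

Look for the deepest trie node that still has at least two words in its subtree.
"ACACATCTT" and "ACACATCTTG" agree on "ACACATCTT" (9 characters) before diverging; nothing deeper is shared.
Longest shared-prefix length: 9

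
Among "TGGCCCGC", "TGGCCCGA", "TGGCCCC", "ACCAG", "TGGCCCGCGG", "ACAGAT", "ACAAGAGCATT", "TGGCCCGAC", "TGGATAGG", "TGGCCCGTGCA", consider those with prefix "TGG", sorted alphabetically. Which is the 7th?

TGGCCCGTGCA

Filter for "TGG…" and sort: "TGGATAGG", "TGGCCCC", "TGGCCCGA", "TGGCCCGAC", "TGGCCCGC", "TGGCCCGCGG", "TGGCCCGTGCA"
The 7th is TGGCCCGTGCA.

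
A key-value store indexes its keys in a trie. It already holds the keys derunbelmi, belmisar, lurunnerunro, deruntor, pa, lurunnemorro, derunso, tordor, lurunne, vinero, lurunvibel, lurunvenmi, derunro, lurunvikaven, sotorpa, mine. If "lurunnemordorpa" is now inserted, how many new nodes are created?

Walking "lurunnemordorpa" from the root, the first 10 characters ("lurunnemor") follow existing edges; "d" is the first miss.
Each of the 5 remaining characters creates one node.

5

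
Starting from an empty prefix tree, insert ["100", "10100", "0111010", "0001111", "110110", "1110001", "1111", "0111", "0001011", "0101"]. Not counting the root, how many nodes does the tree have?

35

Insert word by word; a character creates a node only if that edge doesn't already exist:
  "100" → 3 new (1, 0, 0)
  "10100" → prefix "10" already present; 3 new (1, 0, 0)
  "0111010" → 7 new (0, 1, 1, 1, 0, 1, 0)
  "0001111" → prefix "0" already present; 6 new (0, 0, 1, 1, 1, 1)
  "110110" → prefix "1" already present; 5 new (1, 0, 1, 1, 0)
  "1110001" → prefix "11" already present; 5 new (1, 0, 0, 0, 1)
  "1111" → prefix "111" already present; 1 new (1)
  "0111" → prefix "0111" already present; 0 new (none)
  "0001011" → prefix "0001" already present; 3 new (0, 1, 1)
  "0101" → prefix "01" already present; 2 new (0, 1)
Total nodes = 3 + 3 + 7 + 6 + 5 + 5 + 1 + 0 + 3 + 2 = 35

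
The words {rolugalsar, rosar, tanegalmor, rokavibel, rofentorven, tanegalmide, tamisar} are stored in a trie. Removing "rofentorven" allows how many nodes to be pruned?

9

Walk "rofentorven" from the leaf back toward the root, removing each node that no remaining word uses.
The suffix "fentorven" (9 nodes) is used only by "rofentorven"; the node for "ro" still has the child "l", so pruning stops there.
Nodes removed: 9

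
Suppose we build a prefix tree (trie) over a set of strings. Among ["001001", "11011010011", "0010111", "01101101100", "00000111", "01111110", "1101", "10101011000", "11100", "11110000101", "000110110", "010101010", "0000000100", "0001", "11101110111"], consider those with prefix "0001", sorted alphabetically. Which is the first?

0001

Words with prefix "0001", in lexicographic order: "0001", "000110110"
The 1st is 0001.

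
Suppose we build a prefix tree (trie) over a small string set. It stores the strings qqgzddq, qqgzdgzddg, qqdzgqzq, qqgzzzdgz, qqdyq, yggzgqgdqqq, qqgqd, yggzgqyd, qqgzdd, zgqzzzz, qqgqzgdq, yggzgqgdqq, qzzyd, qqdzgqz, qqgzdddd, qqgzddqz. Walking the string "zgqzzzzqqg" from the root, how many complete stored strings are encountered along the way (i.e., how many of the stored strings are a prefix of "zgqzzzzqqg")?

1

Check each prefix of "zgqzzzzqqg" against the stored set — each match is an end-marker on the path.
Prefixes of the query that are stored words: "zgqzzzz"
Count: 1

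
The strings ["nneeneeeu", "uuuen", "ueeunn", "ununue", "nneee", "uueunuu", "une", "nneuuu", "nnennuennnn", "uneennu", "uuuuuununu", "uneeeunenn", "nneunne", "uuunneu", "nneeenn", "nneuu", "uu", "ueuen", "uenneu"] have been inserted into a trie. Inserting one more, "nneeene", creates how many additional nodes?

1

The longest prefix of "nneeene" already in the trie is "nneeen" (length 6).
Each of the 1 remaining characters creates one node.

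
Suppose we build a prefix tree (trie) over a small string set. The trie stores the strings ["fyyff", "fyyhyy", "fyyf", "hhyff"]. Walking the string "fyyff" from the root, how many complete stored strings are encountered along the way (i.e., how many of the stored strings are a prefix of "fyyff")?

Traverse "fyyff" character by character; count nodes along the way that are marked as word ends.
Prefixes of the query that are stored words: "fyyf", "fyyff"
Count: 2

2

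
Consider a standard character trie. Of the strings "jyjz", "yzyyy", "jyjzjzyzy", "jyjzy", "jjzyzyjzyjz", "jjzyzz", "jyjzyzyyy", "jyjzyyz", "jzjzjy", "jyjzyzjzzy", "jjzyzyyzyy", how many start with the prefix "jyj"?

6

Walk to "jyj"; the words in its subtree are exactly those with that prefix.
Matches: "jyjz", "jyjzjzyzy", "jyjzy", "jyjzyyz", "jyjzyzjzzy", "jyjzyzyyy"
Count: 6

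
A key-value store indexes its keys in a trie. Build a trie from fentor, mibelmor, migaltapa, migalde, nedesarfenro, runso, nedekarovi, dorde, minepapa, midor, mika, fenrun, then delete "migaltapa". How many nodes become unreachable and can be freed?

4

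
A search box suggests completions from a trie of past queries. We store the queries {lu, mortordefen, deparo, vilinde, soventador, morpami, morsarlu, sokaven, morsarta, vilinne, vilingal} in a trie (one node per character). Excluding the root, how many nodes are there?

Trace insertions, counting only characters that open a new branch:
  "lu" → 2 new (l, u)
  "mortordefen" → 11 new (m, o, r, t, o, r, d, e, f, e, n)
  "deparo" → 6 new (d, e, p, a, r, o)
  "vilinde" → 7 new (v, i, l, i, n, d, e)
  "soventador" → 10 new (s, o, v, e, n, t, a, d, o, r)
  "morpami" → prefix "mor" already present; 4 new (p, a, m, i)
  "morsarlu" → prefix "mor" already present; 5 new (s, a, r, l, u)
  "sokaven" → prefix "so" already present; 5 new (k, a, v, e, n)
  "morsarta" → prefix "morsar" already present; 2 new (t, a)
  "vilinne" → prefix "vilin" already present; 2 new (n, e)
  "vilingal" → prefix "vilin" already present; 3 new (g, a, l)
Total nodes = 2 + 11 + 6 + 7 + 10 + 4 + 5 + 5 + 2 + 2 + 3 = 57

57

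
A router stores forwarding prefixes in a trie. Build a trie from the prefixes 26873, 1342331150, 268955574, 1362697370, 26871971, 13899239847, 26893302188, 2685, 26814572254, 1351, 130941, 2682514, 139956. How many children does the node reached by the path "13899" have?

The children of the "13899" node are the distinct next characters among strings starting with "13899".
Characters that immediately follow "13899" among the stored strings: {2}.
That node has 1 child edge.

1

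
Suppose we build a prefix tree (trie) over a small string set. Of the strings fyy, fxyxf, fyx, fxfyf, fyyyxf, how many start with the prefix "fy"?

Traverse to the node for "fy", then collect every word in that subtree.
Matches: "fyx", "fyy", "fyyyxf"
Count: 3

3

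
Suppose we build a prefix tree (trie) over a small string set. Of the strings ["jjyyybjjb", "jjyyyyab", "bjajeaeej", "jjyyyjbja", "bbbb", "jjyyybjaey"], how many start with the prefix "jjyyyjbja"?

1

Traverse to the node for "jjyyyjbja", then collect every word in that subtree.
Matches: "jjyyyjbja"
Count: 1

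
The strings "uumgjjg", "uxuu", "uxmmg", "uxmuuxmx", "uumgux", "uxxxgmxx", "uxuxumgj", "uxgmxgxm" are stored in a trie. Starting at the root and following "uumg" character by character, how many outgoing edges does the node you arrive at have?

2

The children of the "uumg" node are the distinct next characters among strings starting with "uumg".
Distinct next characters after "uumg": j, u.
That node has 2 child edges.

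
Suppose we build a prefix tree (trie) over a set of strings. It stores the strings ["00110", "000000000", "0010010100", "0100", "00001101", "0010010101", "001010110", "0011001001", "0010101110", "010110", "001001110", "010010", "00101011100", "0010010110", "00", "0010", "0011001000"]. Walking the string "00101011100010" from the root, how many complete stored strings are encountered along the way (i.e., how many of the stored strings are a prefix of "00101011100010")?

4

Walk "00101011100010" from the root; an end-of-word marker is hit whenever a stored word is a prefix of "00101011100010".
Prefixes of the query that are stored words: "00", "0010", "0010101110", "00101011100"
Count: 4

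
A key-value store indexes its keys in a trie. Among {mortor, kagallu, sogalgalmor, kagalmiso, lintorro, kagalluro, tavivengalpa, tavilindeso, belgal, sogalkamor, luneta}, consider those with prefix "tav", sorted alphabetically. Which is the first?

tavilindeso

DFS of the "tav" subtree visits, in order: "tavilindeso", "tavivengalpa"
The 1st is tavilindeso.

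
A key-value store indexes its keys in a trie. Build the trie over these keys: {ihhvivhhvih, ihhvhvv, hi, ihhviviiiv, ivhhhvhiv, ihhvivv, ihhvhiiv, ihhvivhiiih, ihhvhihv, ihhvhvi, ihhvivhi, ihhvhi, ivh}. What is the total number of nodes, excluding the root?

39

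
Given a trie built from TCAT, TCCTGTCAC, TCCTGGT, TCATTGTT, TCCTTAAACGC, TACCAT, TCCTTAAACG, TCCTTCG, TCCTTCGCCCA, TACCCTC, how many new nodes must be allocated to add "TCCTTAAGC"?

The longest prefix of "TCCTTAAGC" already in the trie is "TCCTTAA" (length 7).
Each of the 2 remaining characters creates one node.

2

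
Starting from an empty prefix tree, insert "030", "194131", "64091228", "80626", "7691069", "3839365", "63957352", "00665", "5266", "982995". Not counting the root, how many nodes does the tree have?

Count nodes per top-level branch (shared prefixes stored once):
  '0'-branch (00665, 030): 7 nodes
  '1'-branch (194131): 6 nodes
  '3'-branch (3839365): 7 nodes
  '5'-branch (5266): 4 nodes
  '6'-branch (63957352, 64091228): 15 nodes
  '7'-branch (7691069): 7 nodes
  '8'-branch (80626): 5 nodes
  '9'-branch (982995): 6 nodes
Sum: 57

57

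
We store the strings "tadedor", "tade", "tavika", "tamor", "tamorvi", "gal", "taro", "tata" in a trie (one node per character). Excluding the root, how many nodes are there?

23

Count nodes per top-level branch (shared prefixes stored once):
  'g'-branch (gal): 3 nodes
  't'-branch (tade, tadedor, tamor, tamorvi, taro, tata, tavika): 20 nodes
Sum: 23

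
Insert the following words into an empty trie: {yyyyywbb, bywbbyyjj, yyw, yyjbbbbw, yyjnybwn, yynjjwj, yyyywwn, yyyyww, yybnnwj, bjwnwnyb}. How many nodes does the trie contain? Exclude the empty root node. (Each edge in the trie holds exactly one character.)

For each word, the new-node count is its length minus the longest prefix already in the trie:
  "yyyyywbb" → 8 new (y, y, y, y, y, w, b, b)
  "bywbbyyjj" → 9 new (b, y, w, b, b, y, y, j, j)
  "yyw" → prefix "yy" already present; 1 new (w)
  "yyjbbbbw" → prefix "yy" already present; 6 new (j, b, b, b, b, w)
  "yyjnybwn" → prefix "yyj" already present; 5 new (n, y, b, w, n)
  "yynjjwj" → prefix "yy" already present; 5 new (n, j, j, w, j)
  "yyyywwn" → prefix "yyyy" already present; 3 new (w, w, n)
  "yyyyww" → prefix "yyyyww" already present; 0 new (none)
  "yybnnwj" → prefix "yy" already present; 5 new (b, n, n, w, j)
  "bjwnwnyb" → prefix "b" already present; 7 new (j, w, n, w, n, y, b)
Total nodes = 8 + 9 + 1 + 6 + 5 + 5 + 3 + 0 + 5 + 7 = 49

49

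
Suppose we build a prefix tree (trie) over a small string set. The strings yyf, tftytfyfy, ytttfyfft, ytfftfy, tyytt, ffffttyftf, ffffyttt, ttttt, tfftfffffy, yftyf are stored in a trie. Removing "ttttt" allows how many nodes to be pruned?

4

Walk "ttttt" from the leaf back toward the root, removing each node that no remaining word uses.
The suffix "tttt" (4 nodes) is used only by "ttttt"; the node for "t" still has the child "f", so pruning stops there.
Nodes removed: 4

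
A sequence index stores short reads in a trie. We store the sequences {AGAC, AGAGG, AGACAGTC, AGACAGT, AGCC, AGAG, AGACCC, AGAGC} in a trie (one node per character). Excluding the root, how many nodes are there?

Insert word by word; a character creates a node only if that edge doesn't already exist:
  "AGAC" → 4 new (A, G, A, C)
  "AGAGG" → prefix "AGA" already present; 2 new (G, G)
  "AGACAGTC" → prefix "AGAC" already present; 4 new (A, G, T, C)
  "AGACAGT" → prefix "AGACAGT" already present; 0 new (none)
  "AGCC" → prefix "AG" already present; 2 new (C, C)
  "AGAG" → prefix "AGAG" already present; 0 new (none)
  "AGACCC" → prefix "AGAC" already present; 2 new (C, C)
  "AGAGC" → prefix "AGAG" already present; 1 new (C)
Total nodes = 4 + 2 + 4 + 0 + 2 + 0 + 2 + 1 = 15

15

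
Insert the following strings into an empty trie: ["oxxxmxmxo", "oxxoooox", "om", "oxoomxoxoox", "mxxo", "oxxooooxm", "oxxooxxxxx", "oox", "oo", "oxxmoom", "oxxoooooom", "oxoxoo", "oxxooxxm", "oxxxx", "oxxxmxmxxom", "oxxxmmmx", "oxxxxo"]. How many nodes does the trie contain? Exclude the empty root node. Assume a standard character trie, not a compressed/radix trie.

Trace insertions, counting only characters that open a new branch:
  "oxxxmxmxo" → 9 new (o, x, x, x, m, x, m, x, o)
  "oxxoooox" → prefix "oxx" already present; 5 new (o, o, o, o, x)
  "om" → prefix "o" already present; 1 new (m)
  "oxoomxoxoox" → prefix "ox" already present; 9 new (o, o, m, x, o, x, o, o, x)
  "mxxo" → 4 new (m, x, x, o)
  "oxxooooxm" → prefix "oxxoooox" already present; 1 new (m)
  "oxxooxxxxx" → prefix "oxxoo" already present; 5 new (x, x, x, x, x)
  "oox" → prefix "o" already present; 2 new (o, x)
  "oo" → prefix "oo" already present; 0 new (none)
  "oxxmoom" → prefix "oxx" already present; 4 new (m, o, o, m)
  "oxxoooooom" → prefix "oxxoooo" already present; 3 new (o, o, m)
  "oxoxoo" → prefix "oxo" already present; 3 new (x, o, o)
  "oxxooxxm" → prefix "oxxooxx" already present; 1 new (m)
  "oxxxx" → prefix "oxxx" already present; 1 new (x)
  "oxxxmxmxxom" → prefix "oxxxmxmx" already present; 3 new (x, o, m)
  "oxxxmmmx" → prefix "oxxxm" already present; 3 new (m, m, x)
  "oxxxxo" → prefix "oxxxx" already present; 1 new (o)
Total nodes = 9 + 5 + 1 + 9 + 4 + 1 + 5 + 2 + 0 + 4 + 3 + 3 + 1 + 1 + 3 + 3 + 1 = 55

55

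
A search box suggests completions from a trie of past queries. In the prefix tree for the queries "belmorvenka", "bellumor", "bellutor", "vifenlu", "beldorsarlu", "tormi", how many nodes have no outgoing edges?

6

Leaves are exactly the stored words that no other stored word extends.
Those words: "beldorsarlu", "bellumor", "bellutor", "belmorvenka", "tormi", "vifenlu"
Leaf count: 6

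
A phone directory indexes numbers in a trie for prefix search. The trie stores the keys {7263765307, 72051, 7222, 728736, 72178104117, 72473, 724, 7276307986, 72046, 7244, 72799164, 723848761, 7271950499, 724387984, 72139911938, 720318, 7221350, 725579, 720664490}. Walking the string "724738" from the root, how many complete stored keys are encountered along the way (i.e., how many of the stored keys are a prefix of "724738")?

2

Walk "724738" from the root; an end-of-word marker is hit whenever a stored word is a prefix of "724738".
Prefixes of the query that are stored words: "724", "72473"
Count: 2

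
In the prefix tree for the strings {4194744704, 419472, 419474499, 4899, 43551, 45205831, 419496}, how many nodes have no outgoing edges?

7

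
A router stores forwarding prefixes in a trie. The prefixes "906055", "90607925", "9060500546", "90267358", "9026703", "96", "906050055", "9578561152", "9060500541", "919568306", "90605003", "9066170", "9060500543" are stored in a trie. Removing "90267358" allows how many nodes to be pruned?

Walk "90267358" from the leaf back toward the root, removing each node that no remaining word uses.
The suffix "358" (3 nodes) is used only by "90267358"; the node for "90267" still has the child "0", so pruning stops there.
Nodes removed: 3

3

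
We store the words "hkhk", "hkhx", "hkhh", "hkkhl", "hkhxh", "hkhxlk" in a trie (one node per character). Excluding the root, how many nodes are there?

Trace insertions, counting only characters that open a new branch:
  "hkhk" → 4 new (h, k, h, k)
  "hkhx" → prefix "hkh" already present; 1 new (x)
  "hkhh" → prefix "hkh" already present; 1 new (h)
  "hkkhl" → prefix "hk" already present; 3 new (k, h, l)
  "hkhxh" → prefix "hkhx" already present; 1 new (h)
  "hkhxlk" → prefix "hkhx" already present; 2 new (l, k)
Total nodes = 4 + 1 + 1 + 3 + 1 + 2 = 12

12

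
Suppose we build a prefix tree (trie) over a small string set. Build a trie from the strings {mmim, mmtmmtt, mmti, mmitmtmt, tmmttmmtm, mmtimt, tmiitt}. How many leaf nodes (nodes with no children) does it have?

Leaves are exactly the stored words that no other stored word extends.
Those words: "mmim", "mmitmtmt", "mmtimt", "mmtmmtt", "tmiitt", "tmmttmmtm"
Leaf count: 6

6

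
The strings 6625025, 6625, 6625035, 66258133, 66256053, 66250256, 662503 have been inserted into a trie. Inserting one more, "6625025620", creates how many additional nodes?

"66250256" is already a path in the trie; the remaining "20" must be added.
New nodes needed: |"6625025620"| − 8 = 10 − 8 = 2.

2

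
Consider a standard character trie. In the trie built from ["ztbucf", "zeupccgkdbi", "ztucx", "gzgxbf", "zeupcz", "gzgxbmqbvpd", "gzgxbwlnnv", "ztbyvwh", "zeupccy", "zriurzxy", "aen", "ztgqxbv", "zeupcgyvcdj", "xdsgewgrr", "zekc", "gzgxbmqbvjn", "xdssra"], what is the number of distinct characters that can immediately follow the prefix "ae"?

1

Walk "ae" from the root, arriving at one node.
Characters that immediately follow "ae" among the stored strings: {n}.
That node has 1 child edge.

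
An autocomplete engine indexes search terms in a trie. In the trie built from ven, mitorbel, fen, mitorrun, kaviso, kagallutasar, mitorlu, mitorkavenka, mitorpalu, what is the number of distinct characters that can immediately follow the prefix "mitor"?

5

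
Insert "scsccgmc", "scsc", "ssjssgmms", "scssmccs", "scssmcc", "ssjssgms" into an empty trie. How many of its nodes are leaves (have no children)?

4

A leaf is a node with no children — equivalently, the end of a word that is not a proper prefix of any other stored word.
Those words: "scsccgmc", "scssmccs", "ssjssgmms", "ssjssgms"
Leaf count: 4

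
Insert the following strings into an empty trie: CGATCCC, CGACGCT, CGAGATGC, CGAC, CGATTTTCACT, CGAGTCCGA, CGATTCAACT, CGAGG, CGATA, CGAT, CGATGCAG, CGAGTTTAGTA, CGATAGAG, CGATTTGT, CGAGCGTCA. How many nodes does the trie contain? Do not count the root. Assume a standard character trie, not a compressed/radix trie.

55

Insert word by word; a character creates a node only if that edge doesn't already exist:
  "CGATCCC" → 7 new (C, G, A, T, C, C, C)
  "CGACGCT" → prefix "CGA" already present; 4 new (C, G, C, T)
  "CGAGATGC" → prefix "CGA" already present; 5 new (G, A, T, G, C)
  "CGAC" → prefix "CGAC" already present; 0 new (none)
  "CGATTTTCACT" → prefix "CGAT" already present; 7 new (T, T, T, C, A, C, T)
  "CGAGTCCGA" → prefix "CGAG" already present; 5 new (T, C, C, G, A)
  "CGATTCAACT" → prefix "CGATT" already present; 5 new (C, A, A, C, T)
  "CGAGG" → prefix "CGAG" already present; 1 new (G)
  "CGATA" → prefix "CGAT" already present; 1 new (A)
  "CGAT" → prefix "CGAT" already present; 0 new (none)
  "CGATGCAG" → prefix "CGAT" already present; 4 new (G, C, A, G)
  "CGAGTTTAGTA" → prefix "CGAGT" already present; 6 new (T, T, A, G, T, A)
  "CGATAGAG" → prefix "CGATA" already present; 3 new (G, A, G)
  "CGATTTGT" → prefix "CGATTT" already present; 2 new (G, T)
  "CGAGCGTCA" → prefix "CGAG" already present; 5 new (C, G, T, C, A)
Total nodes = 7 + 4 + 5 + 0 + 7 + 5 + 5 + 1 + 1 + 0 + 4 + 6 + 3 + 2 + 5 = 55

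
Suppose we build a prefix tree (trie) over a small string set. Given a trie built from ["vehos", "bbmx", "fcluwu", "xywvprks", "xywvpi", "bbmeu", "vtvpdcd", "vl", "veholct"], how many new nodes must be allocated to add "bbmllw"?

The longest prefix of "bbmllw" already in the trie is "bbm" (length 3).
Each of the 3 remaining characters creates one node.

3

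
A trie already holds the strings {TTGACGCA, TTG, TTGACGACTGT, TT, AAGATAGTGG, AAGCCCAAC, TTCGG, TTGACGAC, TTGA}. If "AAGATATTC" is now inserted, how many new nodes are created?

3

Walking "AAGATATTC" from the root, the first 6 characters ("AAGATA") follow existing edges; "T" is the first miss.
New nodes needed: |"AAGATATTC"| − 6 = 9 − 6 = 3.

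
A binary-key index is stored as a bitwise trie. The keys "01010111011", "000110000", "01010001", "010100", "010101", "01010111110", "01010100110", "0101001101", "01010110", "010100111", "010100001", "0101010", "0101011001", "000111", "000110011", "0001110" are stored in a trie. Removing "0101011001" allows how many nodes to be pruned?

Walk "0101011001" from the leaf back toward the root, removing each node that no remaining word uses.
The suffix "01" (2 nodes) is used only by "0101011001"; "01010110" is itself a stored word, so pruning stops there.
Nodes removed: 2

2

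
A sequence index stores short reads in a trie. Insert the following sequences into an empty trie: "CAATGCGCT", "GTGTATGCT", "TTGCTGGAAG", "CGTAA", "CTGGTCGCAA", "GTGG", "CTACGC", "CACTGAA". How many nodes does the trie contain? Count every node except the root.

Count nodes per top-level branch (shared prefixes stored once):
  'C'-branch (CAATGCGCT, CACTGAA, CGTAA, CTACGC, CTGGTCGCAA): 31 nodes
  'G'-branch (GTGG, GTGTATGCT): 10 nodes
  'T'-branch (TTGCTGGAAG): 10 nodes
Sum: 51

51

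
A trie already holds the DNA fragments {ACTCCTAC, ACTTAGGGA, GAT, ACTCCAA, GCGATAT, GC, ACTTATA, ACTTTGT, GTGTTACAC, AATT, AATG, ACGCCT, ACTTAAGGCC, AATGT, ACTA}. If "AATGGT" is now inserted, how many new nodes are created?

2

The longest prefix of "AATGGT" already in the trie is "AATG" (length 4).
New nodes needed: |"AATGGT"| − 4 = 6 − 4 = 2.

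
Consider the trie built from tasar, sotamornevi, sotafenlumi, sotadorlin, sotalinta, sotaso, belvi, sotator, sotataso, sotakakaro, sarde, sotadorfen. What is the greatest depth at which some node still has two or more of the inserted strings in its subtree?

7

Look for the deepest trie node that still has at least two words in its subtree.
"sotadorfen" and "sotadorlin" agree on "sotador" (7 characters) before diverging; nothing deeper is shared.
Longest shared-prefix length: 7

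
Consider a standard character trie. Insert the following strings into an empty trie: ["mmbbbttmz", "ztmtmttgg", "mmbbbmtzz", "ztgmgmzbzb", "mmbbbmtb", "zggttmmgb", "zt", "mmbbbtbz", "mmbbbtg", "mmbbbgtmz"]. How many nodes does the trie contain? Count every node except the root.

46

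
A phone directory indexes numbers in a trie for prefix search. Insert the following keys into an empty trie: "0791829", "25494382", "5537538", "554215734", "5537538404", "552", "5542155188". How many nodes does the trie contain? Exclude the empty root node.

37

Trie structure (* marks end of a word):
(root)
├─ 0
│  └─ 7
│     └─ 9
│        └─ 1
│           └─ 8
│              └─ 2
│                 └─ 9 *
├─ 2
│  └─ 5
│     └─ 4
│        └─ 9
│           └─ 4
│              └─ 3
│                 └─ 8
│                    └─ 2 *
└─ 5
   └─ 5
      ├─ 2 *
      ├─ 3
      │  └─ 7
      │     └─ 5
      │        └─ 3
      │           └─ 8 *
      │              └─ 4
      │                 └─ 0
      │                    └─ 4 *
      └─ 4
         └─ 2
            └─ 1
               └─ 5
                  ├─ 5
                  │  └─ 1
                  │     └─ 8
                  │        └─ 8 *
                  └─ 7
                     └─ 3
                        └─ 4 *
Counting every labelled node above: 37.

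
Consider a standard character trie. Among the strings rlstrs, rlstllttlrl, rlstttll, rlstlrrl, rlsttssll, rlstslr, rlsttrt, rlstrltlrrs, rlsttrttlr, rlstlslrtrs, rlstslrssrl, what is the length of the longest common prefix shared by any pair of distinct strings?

Look for the deepest trie node that still has at least two words in its subtree.
"rlstslr" and "rlstslrssrl" agree on "rlstslr" (7 characters) before diverging; nothing deeper is shared.
Longest shared-prefix length: 7

7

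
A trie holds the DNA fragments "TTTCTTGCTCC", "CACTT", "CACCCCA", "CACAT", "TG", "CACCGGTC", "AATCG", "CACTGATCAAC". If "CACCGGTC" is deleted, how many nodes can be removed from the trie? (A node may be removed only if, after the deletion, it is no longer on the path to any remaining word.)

4

Walk "CACCGGTC" from the leaf back toward the root, removing each node that no remaining word uses.
The suffix "GGTC" (4 nodes) is used only by "CACCGGTC"; the node for "CACC" still has the child "C", so pruning stops there.
Nodes removed: 4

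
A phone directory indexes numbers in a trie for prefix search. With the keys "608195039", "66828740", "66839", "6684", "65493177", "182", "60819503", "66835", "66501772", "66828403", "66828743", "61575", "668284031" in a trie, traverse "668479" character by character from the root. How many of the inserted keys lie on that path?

Traverse "668479" character by character; count nodes along the way that are marked as word ends.
Prefixes of the query that are stored words: "6684"
Count: 1

1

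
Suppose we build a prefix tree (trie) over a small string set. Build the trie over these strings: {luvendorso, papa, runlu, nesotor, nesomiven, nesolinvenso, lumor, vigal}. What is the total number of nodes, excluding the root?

Insert word by word; a character creates a node only if that edge doesn't already exist:
  "luvendorso" → 10 new (l, u, v, e, n, d, o, r, s, o)
  "papa" → 4 new (p, a, p, a)
  "runlu" → 5 new (r, u, n, l, u)
  "nesotor" → 7 new (n, e, s, o, t, o, r)
  "nesomiven" → prefix "neso" already present; 5 new (m, i, v, e, n)
  "nesolinvenso" → prefix "neso" already present; 8 new (l, i, n, v, e, n, s, o)
  "lumor" → prefix "lu" already present; 3 new (m, o, r)
  "vigal" → 5 new (v, i, g, a, l)
Total nodes = 10 + 4 + 5 + 7 + 5 + 8 + 3 + 5 = 47

47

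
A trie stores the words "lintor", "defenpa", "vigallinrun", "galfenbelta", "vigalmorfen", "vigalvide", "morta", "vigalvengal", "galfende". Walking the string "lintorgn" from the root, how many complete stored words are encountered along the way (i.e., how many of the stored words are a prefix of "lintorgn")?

Check each prefix of "lintorgn" against the stored set — each match is an end-marker on the path.
Prefixes of the query that are stored words: "lintor"
Count: 1

1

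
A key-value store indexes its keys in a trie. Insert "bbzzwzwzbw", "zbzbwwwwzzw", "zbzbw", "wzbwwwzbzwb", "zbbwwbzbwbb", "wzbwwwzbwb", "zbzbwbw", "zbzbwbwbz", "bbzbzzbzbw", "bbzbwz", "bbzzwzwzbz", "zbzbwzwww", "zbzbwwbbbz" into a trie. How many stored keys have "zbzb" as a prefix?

6

Filter for entries beginning with "zbzb":
Matches: "zbzbw", "zbzbwbw", "zbzbwbwbz", "zbzbwwbbbz", "zbzbwwwwzzw", "zbzbwzwww"
Count: 6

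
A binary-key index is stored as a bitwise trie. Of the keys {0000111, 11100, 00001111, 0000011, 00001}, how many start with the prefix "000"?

4

Filter for entries beginning with "000":
Words under "000": 0000011, 00001, 0000111, 00001111
Count: 4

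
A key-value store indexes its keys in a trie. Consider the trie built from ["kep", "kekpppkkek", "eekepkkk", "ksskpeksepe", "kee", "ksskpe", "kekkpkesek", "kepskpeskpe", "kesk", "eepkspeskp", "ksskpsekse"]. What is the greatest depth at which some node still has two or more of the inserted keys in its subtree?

Look for the deepest trie node that still has at least two words in its subtree.
"ksskpe" and "ksskpeksepe" agree on "ksskpe" (6 characters) before diverging; nothing deeper is shared.
Longest shared-prefix length: 6

6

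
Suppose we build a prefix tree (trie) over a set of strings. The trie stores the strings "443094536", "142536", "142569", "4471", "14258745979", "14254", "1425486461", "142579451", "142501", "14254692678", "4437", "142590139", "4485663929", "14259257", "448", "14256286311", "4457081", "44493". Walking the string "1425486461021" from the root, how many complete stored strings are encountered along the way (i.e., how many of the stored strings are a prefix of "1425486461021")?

Walk "1425486461021" from the root; an end-of-word marker is hit whenever a stored word is a prefix of "1425486461021".
Prefixes of the query that are stored words: "14254", "1425486461"
Count: 2

2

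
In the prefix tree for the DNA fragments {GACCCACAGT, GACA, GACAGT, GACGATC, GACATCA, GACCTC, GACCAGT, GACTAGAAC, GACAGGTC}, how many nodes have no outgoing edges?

8

Leaves are exactly the stored words that no other stored word extends.
Those words: "GACAGGTC", "GACAGT", "GACATCA", "GACCAGT", "GACCCACAGT", "GACCTC", "GACGATC", "GACTAGAAC"
Leaf count: 8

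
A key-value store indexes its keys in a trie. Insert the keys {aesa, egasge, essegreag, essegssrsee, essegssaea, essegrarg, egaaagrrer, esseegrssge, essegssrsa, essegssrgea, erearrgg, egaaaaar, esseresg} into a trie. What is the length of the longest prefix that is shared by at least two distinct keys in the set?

The deepest shared node is where two words last agree before diverging.
e.g. "essegssrsa" and "essegssrsee" share the prefix "essegssrs" of length 9; no pair shares a longer one.
Longest shared-prefix length: 9

9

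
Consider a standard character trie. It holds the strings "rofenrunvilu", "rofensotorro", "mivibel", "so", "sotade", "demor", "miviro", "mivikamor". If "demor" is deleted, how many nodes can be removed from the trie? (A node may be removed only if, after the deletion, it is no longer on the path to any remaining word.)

A node on "demor"'s path can go only if nothing else ends at it or branches off below it.
No other word shares any prefix with "demor", so all 5 of its nodes go.
Nodes removed: 5

5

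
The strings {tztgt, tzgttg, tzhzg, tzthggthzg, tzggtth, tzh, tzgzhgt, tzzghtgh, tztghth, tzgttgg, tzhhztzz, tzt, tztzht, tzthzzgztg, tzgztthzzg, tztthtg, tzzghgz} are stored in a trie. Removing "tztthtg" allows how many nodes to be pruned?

4

Walk "tztthtg" from the leaf back toward the root, removing each node that no remaining word uses.
The suffix "thtg" (4 nodes) is used only by "tztthtg"; the node for "tzt" still has the child "g", so pruning stops there.
Nodes removed: 4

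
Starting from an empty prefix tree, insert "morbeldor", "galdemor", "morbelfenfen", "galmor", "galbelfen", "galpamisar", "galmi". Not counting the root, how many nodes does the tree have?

40

Count nodes per top-level branch (shared prefixes stored once):
  'g'-branch (galbelfen, galdemor, galmi, galmor, galpamisar): 25 nodes
  'm'-branch (morbeldor, morbelfenfen): 15 nodes
Sum: 40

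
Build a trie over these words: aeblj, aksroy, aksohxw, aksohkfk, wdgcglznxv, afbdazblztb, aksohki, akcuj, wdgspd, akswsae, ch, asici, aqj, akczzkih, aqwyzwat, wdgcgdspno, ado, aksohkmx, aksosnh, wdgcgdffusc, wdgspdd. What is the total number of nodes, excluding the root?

85

For each word, the new-node count is its length minus the longest prefix already in the trie:
  "aeblj" → 5 new (a, e, b, l, j)
  "aksroy" → prefix "a" already present; 5 new (k, s, r, o, y)
  "aksohxw" → prefix "aks" already present; 4 new (o, h, x, w)
  "aksohkfk" → prefix "aksoh" already present; 3 new (k, f, k)
  "wdgcglznxv" → 10 new (w, d, g, c, g, l, z, n, x, v)
  "afbdazblztb" → prefix "a" already present; 10 new (f, b, d, a, z, b, l, z, t, b)
  "aksohki" → prefix "aksohk" already present; 1 new (i)
  "akcuj" → prefix "ak" already present; 3 new (c, u, j)
  "wdgspd" → prefix "wdg" already present; 3 new (s, p, d)
  "akswsae" → prefix "aks" already present; 4 new (w, s, a, e)
  "ch" → 2 new (c, h)
  "asici" → prefix "a" already present; 4 new (s, i, c, i)
  "aqj" → prefix "a" already present; 2 new (q, j)
  "akczzkih" → prefix "akc" already present; 5 new (z, z, k, i, h)
  "aqwyzwat" → prefix "aq" already present; 6 new (w, y, z, w, a, t)
  "wdgcgdspno" → prefix "wdgcg" already present; 5 new (d, s, p, n, o)
  "ado" → prefix "a" already present; 2 new (d, o)
  "aksohkmx" → prefix "aksohk" already present; 2 new (m, x)
  "aksosnh" → prefix "akso" already present; 3 new (s, n, h)
  "wdgcgdffusc" → prefix "wdgcgd" already present; 5 new (f, f, u, s, c)
  "wdgspdd" → prefix "wdgspd" already present; 1 new (d)
Total nodes = 5 + 5 + 4 + 3 + 10 + 10 + 1 + 3 + 3 + 4 + 2 + 4 + 2 + 5 + 6 + 5 + 2 + 2 + 3 + 5 + 1 = 85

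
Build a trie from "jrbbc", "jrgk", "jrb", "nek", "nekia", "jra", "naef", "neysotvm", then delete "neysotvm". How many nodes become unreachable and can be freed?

6

After clearing the end-marker at "neysotvm", prune upward until reaching a node still needed by another word.
The suffix "ysotvm" (6 nodes) is used only by "neysotvm"; the node for "ne" still has the child "k", so pruning stops there.
Nodes removed: 6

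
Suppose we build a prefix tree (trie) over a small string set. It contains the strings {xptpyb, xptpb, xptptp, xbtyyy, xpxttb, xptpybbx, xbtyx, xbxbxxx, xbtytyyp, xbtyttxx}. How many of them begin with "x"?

10

Walk to "x"; the words in its subtree are exactly those with that prefix.
Words under "x": xbtyttxx, xbtytyyp, xbtyx, xbtyyy, xbxbxxx, xptpb, xptptp, xptpyb, xptpybbx, xpxttb
Count: 10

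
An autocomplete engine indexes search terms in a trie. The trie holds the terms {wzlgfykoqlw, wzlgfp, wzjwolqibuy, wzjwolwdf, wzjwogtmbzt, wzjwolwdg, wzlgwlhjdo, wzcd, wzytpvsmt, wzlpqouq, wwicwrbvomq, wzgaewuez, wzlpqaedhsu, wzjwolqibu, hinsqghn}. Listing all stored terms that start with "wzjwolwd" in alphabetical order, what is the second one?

wzjwolwdg

Words with prefix "wzjwolwd", in lexicographic order: "wzjwolwdf", "wzjwolwdg"
The 2nd is wzjwolwdg.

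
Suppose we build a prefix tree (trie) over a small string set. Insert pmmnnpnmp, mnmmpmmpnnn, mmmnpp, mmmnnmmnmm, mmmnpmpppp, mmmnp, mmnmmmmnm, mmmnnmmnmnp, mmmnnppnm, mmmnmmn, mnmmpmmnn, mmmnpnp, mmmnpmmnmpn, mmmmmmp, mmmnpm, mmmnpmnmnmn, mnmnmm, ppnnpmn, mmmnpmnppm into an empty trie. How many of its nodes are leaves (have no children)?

17

A leaf is a node with no children — equivalently, the end of a word that is not a proper prefix of any other stored word.
Those words: "mmmmmmp", "mmmnmmn", "mmmnnmmnmm", "mmmnnmmnmnp", "mmmnnppnm", "mmmnpmmnmpn", "mmmnpmnmnmn", "mmmnpmnppm", "mmmnpmpppp", "mmmnpnp", "mmmnpp", "mmnmmmmnm", "mnmmpmmnn", "mnmmpmmpnnn", "mnmnmm", "pmmnnpnmp", "ppnnpmn"
Leaf count: 17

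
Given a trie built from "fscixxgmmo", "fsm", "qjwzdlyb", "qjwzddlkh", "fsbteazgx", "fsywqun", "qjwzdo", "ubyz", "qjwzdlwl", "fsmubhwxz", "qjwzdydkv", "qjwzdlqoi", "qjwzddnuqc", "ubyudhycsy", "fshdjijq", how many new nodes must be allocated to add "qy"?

1

"q" is already a path in the trie; the remaining "y" must be added.
So 2 − 1 = 1 new nodes.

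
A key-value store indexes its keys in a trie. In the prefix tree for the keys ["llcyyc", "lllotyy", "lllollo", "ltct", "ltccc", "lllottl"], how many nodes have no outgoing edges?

A leaf is a node with no children — equivalently, the end of a word that is not a proper prefix of any other stored word.
Those words: "llcyyc", "lllollo", "lllottl", "lllotyy", "ltccc", "ltct"
Leaf count: 6

6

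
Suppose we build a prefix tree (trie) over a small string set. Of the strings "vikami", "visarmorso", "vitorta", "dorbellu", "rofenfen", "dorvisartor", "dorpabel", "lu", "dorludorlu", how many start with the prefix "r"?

Walk to "r"; the words in its subtree are exactly those with that prefix.
Matches: "rofenfen"
Count: 1

1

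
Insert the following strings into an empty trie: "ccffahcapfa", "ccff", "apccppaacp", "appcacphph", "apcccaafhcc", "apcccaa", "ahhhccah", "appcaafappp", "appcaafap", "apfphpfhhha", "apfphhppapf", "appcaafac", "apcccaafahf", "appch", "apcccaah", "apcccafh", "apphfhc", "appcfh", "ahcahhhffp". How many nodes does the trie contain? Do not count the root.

86

For each word, the new-node count is its length minus the longest prefix already in the trie:
  "ccffahcapfa" → 11 new (c, c, f, f, a, h, c, a, p, f, a)
  "ccff" → prefix "ccff" already present; 0 new (none)
  "apccppaacp" → 10 new (a, p, c, c, p, p, a, a, c, p)
  "appcacphph" → prefix "ap" already present; 8 new (p, c, a, c, p, h, p, h)
  "apcccaafhcc" → prefix "apcc" already present; 7 new (c, a, a, f, h, c, c)
  "apcccaa" → prefix "apcccaa" already present; 0 new (none)
  "ahhhccah" → prefix "a" already present; 7 new (h, h, h, c, c, a, h)
  "appcaafappp" → prefix "appca" already present; 6 new (a, f, a, p, p, p)
  "appcaafap" → prefix "appcaafap" already present; 0 new (none)
  "apfphpfhhha" → prefix "ap" already present; 9 new (f, p, h, p, f, h, h, h, a)
  "apfphhppapf" → prefix "apfph" already present; 6 new (h, p, p, a, p, f)
  "appcaafac" → prefix "appcaafa" already present; 1 new (c)
  "apcccaafahf" → prefix "apcccaaf" already present; 3 new (a, h, f)
  "appch" → prefix "appc" already present; 1 new (h)
  "apcccaah" → prefix "apcccaa" already present; 1 new (h)
  "apcccafh" → prefix "apccca" already present; 2 new (f, h)
  "apphfhc" → prefix "app" already present; 4 new (h, f, h, c)
  "appcfh" → prefix "appc" already present; 2 new (f, h)
  "ahcahhhffp" → prefix "ah" already present; 8 new (c, a, h, h, h, f, f, p)
Total nodes = 11 + 0 + 10 + 8 + 7 + 0 + 7 + 6 + 0 + 9 + 6 + 1 + 3 + 1 + 1 + 2 + 4 + 2 + 8 = 86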